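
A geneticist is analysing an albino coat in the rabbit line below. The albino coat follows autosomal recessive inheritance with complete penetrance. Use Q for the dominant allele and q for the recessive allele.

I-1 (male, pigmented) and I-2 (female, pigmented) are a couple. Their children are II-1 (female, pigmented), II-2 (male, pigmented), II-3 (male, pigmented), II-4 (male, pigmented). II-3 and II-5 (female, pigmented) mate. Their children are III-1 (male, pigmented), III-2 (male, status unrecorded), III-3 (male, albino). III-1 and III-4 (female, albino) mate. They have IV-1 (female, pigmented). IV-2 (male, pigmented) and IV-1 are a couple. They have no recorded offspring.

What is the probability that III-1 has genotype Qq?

II-3 is pigmented so carries Q and passed q to III-3 (qq), so II-3 is Qq.
II-5 is pigmented so carries Q and passed q to III-3 (qq), so II-5 is Qq.
Their cross gives offspring ratios 1/4 QQ : 1/2 Qq : 1/4 qq. Conditioning on III-1 being pigmented, P(Qq) = 1/2 / 3/4 = 2/3 before taking III-1's own offspring into account.
III-4 is albino, so III-4 is qq.
Now use III-1's offspring. Probability of each recorded status — pigmented daughter IV-1: 1/2 if III-1 is Qq, 1 if QQ.
Bayes: P(Qq) = 2/3·1/2 / (2/3·1/2 + 1/3·1) = 1/2.

1/2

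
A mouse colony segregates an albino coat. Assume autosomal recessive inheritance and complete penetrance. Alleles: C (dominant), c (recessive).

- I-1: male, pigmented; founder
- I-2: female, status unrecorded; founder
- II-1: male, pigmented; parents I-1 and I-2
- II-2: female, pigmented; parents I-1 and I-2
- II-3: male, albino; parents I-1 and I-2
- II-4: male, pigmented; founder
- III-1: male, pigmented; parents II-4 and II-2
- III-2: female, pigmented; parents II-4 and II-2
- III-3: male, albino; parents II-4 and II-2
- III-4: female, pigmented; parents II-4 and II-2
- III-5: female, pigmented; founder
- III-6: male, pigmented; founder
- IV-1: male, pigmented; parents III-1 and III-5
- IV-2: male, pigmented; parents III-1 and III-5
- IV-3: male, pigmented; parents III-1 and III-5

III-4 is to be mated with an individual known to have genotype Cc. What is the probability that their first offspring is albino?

II-4 is pigmented so carries C and passed c to III-3 (cc), so II-4 is Cc.
II-2 is pigmented so carries C and passed c to III-3 (cc), so II-2 is Cc.
III-4 is a pigmented offspring of II-4 (Cc) × II-2 (Cc), whose cross gives 1/4 CC : 1/2 Cc : 1/4 cc; conditioning on being pigmented, III-4 is CC with probability 1/3, Cc with probability 2/3.
Summing over parental genotype combinations, P(offspring is albino) = 2/3·1/4 = 1/6.

1/6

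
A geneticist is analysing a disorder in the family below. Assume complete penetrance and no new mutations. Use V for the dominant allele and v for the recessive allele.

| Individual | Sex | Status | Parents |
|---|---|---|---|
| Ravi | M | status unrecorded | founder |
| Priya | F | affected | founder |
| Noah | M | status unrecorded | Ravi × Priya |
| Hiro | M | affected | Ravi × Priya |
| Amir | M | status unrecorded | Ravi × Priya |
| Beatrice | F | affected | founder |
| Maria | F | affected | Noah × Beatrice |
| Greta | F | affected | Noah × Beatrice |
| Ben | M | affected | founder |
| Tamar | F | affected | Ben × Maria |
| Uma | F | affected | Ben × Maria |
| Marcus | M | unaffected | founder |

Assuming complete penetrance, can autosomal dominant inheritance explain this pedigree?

A consistent assignment under autosomal dominant exists: Ravi VV, Priya VV, Noah VV, Hiro VV, Amir VV, Beatrice VV, Maria VV, Greta VV, Ben VV, Tamar VV, Uma VV, Marcus vv.
In this assignment every recorded phenotype matches its genotype and every non-founder's genotype is obtainable from its parents' genotypes, so the pedigree is consistent.

Yes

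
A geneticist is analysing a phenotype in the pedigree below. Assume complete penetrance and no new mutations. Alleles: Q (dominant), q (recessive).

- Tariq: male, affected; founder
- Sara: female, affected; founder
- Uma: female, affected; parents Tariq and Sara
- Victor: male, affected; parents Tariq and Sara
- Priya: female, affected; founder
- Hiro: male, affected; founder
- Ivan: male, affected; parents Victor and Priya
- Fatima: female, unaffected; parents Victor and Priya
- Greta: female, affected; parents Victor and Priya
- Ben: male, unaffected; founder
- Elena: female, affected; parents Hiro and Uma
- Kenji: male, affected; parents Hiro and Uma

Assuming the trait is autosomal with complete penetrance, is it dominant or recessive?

dominant

Victor and Priya are both affected yet have an unaffected child Fatima. Under a recessive model two affected parents are homozygous and every child would be affected, so the trait cannot be recessive.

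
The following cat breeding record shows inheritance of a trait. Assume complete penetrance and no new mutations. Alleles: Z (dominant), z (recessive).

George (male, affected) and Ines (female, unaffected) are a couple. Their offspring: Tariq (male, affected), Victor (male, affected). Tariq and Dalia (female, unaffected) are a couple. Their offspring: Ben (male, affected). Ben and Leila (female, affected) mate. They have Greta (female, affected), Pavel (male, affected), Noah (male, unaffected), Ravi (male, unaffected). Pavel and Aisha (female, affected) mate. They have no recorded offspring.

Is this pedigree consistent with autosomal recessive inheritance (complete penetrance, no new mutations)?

Under autosomal recessive, Noah (unaffected, male) cannot arise from Ben (affected) × Leila (affected).

No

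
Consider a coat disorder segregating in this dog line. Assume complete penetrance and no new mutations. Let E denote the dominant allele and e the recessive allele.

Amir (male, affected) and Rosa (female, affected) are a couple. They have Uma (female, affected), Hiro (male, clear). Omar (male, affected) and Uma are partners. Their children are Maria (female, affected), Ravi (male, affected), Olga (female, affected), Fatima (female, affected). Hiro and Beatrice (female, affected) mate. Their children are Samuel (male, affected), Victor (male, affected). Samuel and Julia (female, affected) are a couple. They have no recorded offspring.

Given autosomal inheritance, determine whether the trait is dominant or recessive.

Amir and Rosa are both affected yet have a clear child Hiro. Under a recessive model two affected parents are homozygous and every child would be affected, so the trait cannot be recessive.

dominant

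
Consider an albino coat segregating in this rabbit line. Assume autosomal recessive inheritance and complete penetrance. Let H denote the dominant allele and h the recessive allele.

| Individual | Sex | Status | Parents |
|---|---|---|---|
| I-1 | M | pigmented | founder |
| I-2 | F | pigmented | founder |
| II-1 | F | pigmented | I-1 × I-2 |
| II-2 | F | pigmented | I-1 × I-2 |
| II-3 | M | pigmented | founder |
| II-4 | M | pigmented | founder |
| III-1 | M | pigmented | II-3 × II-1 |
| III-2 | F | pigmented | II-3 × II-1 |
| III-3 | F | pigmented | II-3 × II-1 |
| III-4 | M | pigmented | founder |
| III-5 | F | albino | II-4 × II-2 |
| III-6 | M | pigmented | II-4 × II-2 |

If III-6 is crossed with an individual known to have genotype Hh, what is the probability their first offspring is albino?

II-4 is pigmented so carries H and passed h to III-5 (hh), so II-4 is Hh.
II-2 is pigmented so carries H and passed h to III-5 (hh), so II-2 is Hh.
III-6 is a pigmented offspring of II-4 (Hh) × II-2 (Hh), whose cross gives 1/4 HH : 1/2 Hh : 1/4 hh; conditioning on being pigmented, III-6 is HH with probability 1/3, Hh with probability 2/3.
Summing over parental genotype combinations, P(offspring is albino) = 2/3·1/4 = 1/6.

1/6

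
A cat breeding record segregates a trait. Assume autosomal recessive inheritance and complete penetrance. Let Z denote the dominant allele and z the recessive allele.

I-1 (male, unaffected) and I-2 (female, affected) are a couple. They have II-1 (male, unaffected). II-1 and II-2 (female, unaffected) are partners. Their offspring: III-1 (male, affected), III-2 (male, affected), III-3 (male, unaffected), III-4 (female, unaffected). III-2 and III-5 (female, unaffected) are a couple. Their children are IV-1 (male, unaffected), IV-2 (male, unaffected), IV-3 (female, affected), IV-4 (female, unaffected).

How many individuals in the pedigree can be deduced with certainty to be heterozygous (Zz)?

6

Obligate heterozygotes: II-1 is unaffected so carries Z and received z from I-2 (zz), so II-1 is Zz; II-2 is unaffected so carries Z and passed z to III-1 (zz), so II-2 is Zz; III-5 is unaffected so carries Z and passed z to IV-3 (zz), so III-5 is Zz; IV-1 is unaffected so carries Z and received z from III-2 (zz), so IV-1 is Zz; IV-2 is unaffected so carries Z and received z from III-2 (zz), so IV-2 is Zz; IV-4 is unaffected so carries Z and received z from III-2 (zz), so IV-4 is Zz.
Every other individual is either homozygous by phenotype or has at least one consistent homozygous assignment, so the count is 6.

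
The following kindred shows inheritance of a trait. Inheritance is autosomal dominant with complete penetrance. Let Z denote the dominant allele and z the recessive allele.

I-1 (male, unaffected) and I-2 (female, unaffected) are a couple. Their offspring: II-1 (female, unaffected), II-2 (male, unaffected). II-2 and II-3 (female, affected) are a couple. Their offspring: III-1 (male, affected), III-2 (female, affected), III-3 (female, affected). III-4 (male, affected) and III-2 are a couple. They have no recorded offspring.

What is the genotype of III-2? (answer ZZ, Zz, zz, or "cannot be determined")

Zz

From phenotype alone, III-2 is ZZ or Zz.
III-2 is affected so carries Z and received z from II-2 (zz), so III-2 is Zz.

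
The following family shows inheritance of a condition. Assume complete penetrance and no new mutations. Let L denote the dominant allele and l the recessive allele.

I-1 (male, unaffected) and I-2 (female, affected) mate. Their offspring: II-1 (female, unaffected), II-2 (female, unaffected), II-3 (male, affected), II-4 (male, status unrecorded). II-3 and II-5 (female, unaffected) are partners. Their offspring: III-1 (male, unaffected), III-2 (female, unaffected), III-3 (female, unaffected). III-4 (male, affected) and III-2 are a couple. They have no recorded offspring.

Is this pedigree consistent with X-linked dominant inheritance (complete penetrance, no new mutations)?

Under X-linked dominant, III-2 (unaffected, female) cannot arise from II-3 (affected) × II-5 (unaffected).

No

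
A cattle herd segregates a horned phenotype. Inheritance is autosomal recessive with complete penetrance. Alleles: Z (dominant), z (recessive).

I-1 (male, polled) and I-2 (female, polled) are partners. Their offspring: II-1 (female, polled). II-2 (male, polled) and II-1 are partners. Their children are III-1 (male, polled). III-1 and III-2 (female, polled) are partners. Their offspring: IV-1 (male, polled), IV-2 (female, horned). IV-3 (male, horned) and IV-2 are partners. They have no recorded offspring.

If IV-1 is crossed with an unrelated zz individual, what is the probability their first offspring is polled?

III-1 is polled so carries Z and passed z to IV-2 (zz), so III-1 is Zz.
III-2 is polled so carries Z and passed z to IV-2 (zz), so III-2 is Zz.
IV-1 is a polled offspring of III-1 (Zz) × III-2 (Zz), whose cross gives 1/4 ZZ : 1/2 Zz : 1/4 zz; conditioning on being polled, IV-1 is ZZ with probability 1/3, Zz with probability 2/3.
Summing over parental genotype combinations, P(offspring is polled) = 1/3·1 + 2/3·1/2 = 2/3.

2/3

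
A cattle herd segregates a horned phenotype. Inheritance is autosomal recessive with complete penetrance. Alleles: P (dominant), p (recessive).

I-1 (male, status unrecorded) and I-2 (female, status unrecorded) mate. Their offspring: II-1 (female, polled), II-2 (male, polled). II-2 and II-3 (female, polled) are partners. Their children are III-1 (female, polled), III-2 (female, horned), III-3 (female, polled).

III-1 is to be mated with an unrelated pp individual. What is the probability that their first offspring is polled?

2/3

II-2 is polled so carries P and passed p to III-2 (pp), so II-2 is Pp.
II-3 is polled so carries P and passed p to III-2 (pp), so II-3 is Pp.
III-1 is a polled offspring of II-2 (Pp) × II-3 (Pp), whose cross gives 1/4 PP : 1/2 Pp : 1/4 pp; conditioning on being polled, III-1 is PP with probability 1/3, Pp with probability 2/3.
Summing over parental genotype combinations, P(offspring is polled) = 1/3·1 + 2/3·1/2 = 2/3.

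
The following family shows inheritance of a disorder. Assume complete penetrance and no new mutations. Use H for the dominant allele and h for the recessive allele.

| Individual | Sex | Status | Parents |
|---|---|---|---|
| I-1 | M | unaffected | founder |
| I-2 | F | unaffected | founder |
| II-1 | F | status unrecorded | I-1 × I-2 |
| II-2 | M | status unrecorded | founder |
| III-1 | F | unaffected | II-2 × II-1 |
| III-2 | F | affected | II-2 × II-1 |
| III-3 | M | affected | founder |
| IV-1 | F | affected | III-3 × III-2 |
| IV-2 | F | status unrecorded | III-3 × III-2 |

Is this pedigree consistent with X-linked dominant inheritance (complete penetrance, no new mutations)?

No assignment of genotypes under X-linked dominant satisfies every parent–offspring relationship, so the pedigree is inconsistent.

No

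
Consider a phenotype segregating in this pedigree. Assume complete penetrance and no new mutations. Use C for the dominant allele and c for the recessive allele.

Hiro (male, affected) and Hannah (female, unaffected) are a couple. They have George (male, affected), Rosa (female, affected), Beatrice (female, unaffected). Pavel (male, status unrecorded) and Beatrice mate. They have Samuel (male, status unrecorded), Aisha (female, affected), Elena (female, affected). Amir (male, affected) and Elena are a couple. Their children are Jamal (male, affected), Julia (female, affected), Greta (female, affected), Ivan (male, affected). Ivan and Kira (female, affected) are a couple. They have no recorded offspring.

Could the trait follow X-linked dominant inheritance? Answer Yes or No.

No

Under X-linked dominant, George (affected, male) cannot arise from Hiro (affected) × Hannah (unaffected).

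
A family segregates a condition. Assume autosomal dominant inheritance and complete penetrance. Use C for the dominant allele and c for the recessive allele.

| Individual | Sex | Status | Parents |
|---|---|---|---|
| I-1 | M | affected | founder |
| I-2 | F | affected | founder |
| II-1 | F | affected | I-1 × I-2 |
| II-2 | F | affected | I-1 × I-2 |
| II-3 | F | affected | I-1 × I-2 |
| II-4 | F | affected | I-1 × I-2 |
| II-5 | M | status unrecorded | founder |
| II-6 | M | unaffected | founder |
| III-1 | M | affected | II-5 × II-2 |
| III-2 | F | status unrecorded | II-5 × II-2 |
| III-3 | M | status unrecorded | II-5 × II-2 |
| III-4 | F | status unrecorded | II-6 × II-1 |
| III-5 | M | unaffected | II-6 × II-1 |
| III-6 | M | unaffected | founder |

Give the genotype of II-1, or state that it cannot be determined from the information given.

Cc

From phenotype alone, II-1 is CC or Cc.
II-1 is affected so carries C and passed c to III-5 (cc), so II-1 is Cc.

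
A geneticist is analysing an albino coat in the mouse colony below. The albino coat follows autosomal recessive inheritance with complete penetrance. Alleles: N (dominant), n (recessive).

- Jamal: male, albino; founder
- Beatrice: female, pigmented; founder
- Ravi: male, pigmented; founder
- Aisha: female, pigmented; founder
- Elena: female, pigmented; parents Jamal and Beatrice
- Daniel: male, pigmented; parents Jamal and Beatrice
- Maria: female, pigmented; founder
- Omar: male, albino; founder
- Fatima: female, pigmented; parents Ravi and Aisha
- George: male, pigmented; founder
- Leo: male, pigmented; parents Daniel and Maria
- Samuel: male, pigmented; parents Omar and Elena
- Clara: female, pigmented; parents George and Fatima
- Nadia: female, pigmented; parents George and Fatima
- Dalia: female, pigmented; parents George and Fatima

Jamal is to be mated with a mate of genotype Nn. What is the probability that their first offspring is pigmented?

Jamal is albino, so Jamal is nn.
The cross gives 1/2 Nn : 1/2 nn, so P(offspring is pigmented) = 1/2.

1/2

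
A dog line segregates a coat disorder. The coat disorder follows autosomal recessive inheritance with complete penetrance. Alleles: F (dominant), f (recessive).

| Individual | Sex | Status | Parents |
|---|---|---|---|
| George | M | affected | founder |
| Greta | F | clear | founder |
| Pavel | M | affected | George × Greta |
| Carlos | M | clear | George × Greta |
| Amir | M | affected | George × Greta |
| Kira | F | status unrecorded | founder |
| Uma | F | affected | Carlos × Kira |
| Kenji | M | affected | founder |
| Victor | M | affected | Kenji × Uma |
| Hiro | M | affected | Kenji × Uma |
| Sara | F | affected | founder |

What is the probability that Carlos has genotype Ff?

1

Carlos is clear so carries F and received f from George (ff), so Carlos is Ff, giving P(Ff) = 1.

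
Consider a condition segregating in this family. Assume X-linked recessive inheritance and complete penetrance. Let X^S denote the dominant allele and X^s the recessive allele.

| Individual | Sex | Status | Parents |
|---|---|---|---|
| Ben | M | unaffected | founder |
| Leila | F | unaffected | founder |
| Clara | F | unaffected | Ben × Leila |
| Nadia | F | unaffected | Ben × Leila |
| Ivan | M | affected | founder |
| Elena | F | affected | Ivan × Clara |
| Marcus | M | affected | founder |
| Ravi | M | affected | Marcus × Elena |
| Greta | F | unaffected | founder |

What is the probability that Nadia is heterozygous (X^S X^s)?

1/2

Ben is unaffected, so Ben is X^S Y.
Leila is unaffected so carries S and passed s to Clara (X^S X^s, whose S came from Ben), so Leila is X^S X^s.
Their cross gives offspring ratios 1/2 X^S X^S : 1/2 X^S X^s. Conditioning on Nadia being unaffected, P(X^S X^s) = 1/2 / 1 = 1/2.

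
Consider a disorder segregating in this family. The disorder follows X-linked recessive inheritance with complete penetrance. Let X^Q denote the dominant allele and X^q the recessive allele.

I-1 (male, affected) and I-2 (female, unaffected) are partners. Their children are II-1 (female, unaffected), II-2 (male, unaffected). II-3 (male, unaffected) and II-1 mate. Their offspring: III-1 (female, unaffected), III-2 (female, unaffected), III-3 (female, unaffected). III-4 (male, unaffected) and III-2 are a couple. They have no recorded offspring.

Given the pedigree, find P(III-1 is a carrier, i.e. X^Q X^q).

II-3 is unaffected, so II-3 is X^Q Y.
II-1 is unaffected so carries Q and received q from I-1 (X^q Y), so II-1 is X^Q X^q.
Their cross gives offspring ratios 1/2 X^Q X^Q : 1/2 X^Q X^q. Conditioning on III-1 being unaffected, P(X^Q X^q) = 1/2 / 1 = 1/2.

1/2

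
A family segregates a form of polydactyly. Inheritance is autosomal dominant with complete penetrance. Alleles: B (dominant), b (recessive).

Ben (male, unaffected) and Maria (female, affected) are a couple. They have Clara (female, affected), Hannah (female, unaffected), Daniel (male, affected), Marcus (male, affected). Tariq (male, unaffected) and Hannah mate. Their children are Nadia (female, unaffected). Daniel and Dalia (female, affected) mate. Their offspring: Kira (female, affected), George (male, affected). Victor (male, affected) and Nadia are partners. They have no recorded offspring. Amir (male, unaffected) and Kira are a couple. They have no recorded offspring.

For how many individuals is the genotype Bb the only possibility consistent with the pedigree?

4

Obligate heterozygotes: Maria is affected so carries B and passed b to Hannah (bb), so Maria is Bb; Clara is affected so carries B and received b from Ben (bb), so Clara is Bb; Daniel is affected so carries B and received b from Ben (bb), so Daniel is Bb; Marcus is affected so carries B and received b from Ben (bb), so Marcus is Bb.
Every other individual is either homozygous by phenotype or has at least one consistent homozygous assignment, so the count is 4.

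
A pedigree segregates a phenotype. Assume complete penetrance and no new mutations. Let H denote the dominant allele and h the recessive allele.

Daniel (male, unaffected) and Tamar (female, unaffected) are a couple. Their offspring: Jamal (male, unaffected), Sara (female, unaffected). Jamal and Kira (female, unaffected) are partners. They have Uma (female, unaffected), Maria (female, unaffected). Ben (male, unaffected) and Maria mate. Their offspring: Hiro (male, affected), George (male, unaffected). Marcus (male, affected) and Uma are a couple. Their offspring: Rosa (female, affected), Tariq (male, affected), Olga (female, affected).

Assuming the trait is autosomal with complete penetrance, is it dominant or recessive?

recessive

Ben and Maria are both unaffected yet have an affected child Hiro. Under dominance, an affected child requires at least one affected parent, so the trait cannot be dominant.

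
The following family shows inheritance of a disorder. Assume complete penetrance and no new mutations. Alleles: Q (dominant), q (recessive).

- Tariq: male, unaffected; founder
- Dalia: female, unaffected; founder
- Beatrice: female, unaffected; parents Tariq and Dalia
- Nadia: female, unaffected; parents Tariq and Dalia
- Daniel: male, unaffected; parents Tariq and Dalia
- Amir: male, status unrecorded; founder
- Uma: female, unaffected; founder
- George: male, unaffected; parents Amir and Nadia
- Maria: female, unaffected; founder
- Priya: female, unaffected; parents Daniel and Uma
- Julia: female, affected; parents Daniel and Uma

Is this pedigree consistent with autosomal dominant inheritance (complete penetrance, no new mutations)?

Under autosomal dominant, Julia (affected, female) cannot arise from Daniel (unaffected) × Uma (unaffected).

No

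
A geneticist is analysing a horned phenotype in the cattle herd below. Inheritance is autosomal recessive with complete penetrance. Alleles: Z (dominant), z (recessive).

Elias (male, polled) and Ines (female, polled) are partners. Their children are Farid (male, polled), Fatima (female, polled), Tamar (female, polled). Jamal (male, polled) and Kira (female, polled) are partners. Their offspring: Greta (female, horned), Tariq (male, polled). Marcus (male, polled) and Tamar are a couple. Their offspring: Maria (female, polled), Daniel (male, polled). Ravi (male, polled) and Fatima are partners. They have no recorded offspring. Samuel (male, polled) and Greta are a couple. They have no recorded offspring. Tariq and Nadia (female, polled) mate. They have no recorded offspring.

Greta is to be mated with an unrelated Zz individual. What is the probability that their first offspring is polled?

Greta is horned, so Greta is zz.
The cross gives 1/2 Zz : 1/2 zz, so P(offspring is polled) = 1/2.

1/2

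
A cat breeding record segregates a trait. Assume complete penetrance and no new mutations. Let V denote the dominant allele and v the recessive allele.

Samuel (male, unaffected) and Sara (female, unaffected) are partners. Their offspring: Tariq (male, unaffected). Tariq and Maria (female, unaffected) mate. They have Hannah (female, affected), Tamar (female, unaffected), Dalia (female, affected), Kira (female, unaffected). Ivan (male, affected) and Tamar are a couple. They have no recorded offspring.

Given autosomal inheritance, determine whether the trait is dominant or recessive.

Tariq and Maria are both unaffected yet have an affected child Hannah. Under dominance, an affected child requires at least one affected parent, so the trait cannot be dominant.

recessive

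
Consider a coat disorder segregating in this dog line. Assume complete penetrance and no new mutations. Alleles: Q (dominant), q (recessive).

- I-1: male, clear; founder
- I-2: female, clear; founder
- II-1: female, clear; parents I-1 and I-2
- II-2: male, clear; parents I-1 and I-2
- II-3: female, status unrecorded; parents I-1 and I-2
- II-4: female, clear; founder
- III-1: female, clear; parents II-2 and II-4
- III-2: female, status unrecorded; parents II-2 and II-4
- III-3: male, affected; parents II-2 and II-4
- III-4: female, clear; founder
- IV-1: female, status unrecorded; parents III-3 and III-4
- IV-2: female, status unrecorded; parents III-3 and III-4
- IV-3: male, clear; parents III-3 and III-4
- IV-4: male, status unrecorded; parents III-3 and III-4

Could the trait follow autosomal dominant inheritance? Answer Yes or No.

No

Under autosomal dominant, III-3 (affected, male) cannot arise from II-2 (clear) × II-4 (clear).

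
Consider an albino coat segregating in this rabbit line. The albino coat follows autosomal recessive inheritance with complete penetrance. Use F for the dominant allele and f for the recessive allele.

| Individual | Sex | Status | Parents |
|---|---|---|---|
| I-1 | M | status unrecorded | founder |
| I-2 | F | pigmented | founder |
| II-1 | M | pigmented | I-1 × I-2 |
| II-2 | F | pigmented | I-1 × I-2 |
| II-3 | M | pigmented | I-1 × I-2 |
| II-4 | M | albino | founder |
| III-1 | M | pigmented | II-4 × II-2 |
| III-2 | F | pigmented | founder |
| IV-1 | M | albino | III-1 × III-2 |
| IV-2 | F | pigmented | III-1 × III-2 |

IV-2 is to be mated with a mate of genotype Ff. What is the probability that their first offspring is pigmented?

III-1 is pigmented so carries F and received f from II-4 (ff), so III-1 is Ff.
III-2 is pigmented so carries F and passed f to IV-1 (ff), so III-2 is Ff.
IV-2 is a pigmented offspring of III-1 (Ff) × III-2 (Ff), whose cross gives 1/4 FF : 1/2 Ff : 1/4 ff; conditioning on being pigmented, IV-2 is FF with probability 1/3, Ff with probability 2/3.
Summing over parental genotype combinations, P(offspring is pigmented) = 1/3·1 + 2/3·3/4 = 5/6.

5/6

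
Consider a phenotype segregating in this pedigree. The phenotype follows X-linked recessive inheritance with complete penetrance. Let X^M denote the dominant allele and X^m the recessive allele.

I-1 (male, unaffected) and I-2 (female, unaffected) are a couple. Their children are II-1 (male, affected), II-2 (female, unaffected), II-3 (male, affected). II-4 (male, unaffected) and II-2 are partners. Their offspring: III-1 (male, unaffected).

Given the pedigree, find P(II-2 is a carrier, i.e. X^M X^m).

1/3

I-1 is unaffected, so I-1 is X^M Y.
I-2 is unaffected so carries M and passed m to II-1 (X^m Y), so I-2 is X^M X^m.
Their cross gives offspring ratios 1/2 X^M X^M : 1/2 X^M X^m. Conditioning on II-2 being unaffected, P(X^M X^m) = 1/2 / 1 = 1/2 before taking II-2's own offspring into account.
II-4 is unaffected, so II-4 is X^M Y.
Now use II-2's offspring. Probability of each recorded status — unaffected son III-1: 1/2 if II-2 is X^M X^m, 1 if X^M X^M.
Bayes: P(X^M X^m) = 1/2·1/2 / (1/2·1/2 + 1/2·1) = 1/3.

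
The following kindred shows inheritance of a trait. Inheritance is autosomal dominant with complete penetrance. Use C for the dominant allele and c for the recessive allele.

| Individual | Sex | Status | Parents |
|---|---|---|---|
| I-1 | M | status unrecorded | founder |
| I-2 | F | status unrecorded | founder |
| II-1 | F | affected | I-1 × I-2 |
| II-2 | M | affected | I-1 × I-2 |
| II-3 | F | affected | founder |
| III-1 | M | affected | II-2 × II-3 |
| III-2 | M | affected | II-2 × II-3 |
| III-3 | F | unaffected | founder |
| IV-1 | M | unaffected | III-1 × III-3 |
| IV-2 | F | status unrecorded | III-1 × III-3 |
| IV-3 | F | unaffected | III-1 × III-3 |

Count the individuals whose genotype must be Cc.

Obligate heterozygotes: III-1 is affected so carries C and passed c to IV-1 (cc), so III-1 is Cc.
Every other individual is either homozygous by phenotype or has at least one consistent homozygous assignment, so the count is 1.

1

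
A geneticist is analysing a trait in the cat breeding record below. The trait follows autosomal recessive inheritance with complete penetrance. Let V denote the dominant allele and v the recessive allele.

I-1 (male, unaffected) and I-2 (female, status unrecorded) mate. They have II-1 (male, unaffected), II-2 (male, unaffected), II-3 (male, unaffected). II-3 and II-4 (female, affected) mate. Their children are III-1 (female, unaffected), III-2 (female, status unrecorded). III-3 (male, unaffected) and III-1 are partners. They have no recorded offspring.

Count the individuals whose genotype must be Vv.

Obligate heterozygotes: III-1 is unaffected so carries V and received v from II-4 (vv), so III-1 is Vv.
Every other individual is either homozygous by phenotype or has at least one consistent homozygous assignment, so the count is 1.

1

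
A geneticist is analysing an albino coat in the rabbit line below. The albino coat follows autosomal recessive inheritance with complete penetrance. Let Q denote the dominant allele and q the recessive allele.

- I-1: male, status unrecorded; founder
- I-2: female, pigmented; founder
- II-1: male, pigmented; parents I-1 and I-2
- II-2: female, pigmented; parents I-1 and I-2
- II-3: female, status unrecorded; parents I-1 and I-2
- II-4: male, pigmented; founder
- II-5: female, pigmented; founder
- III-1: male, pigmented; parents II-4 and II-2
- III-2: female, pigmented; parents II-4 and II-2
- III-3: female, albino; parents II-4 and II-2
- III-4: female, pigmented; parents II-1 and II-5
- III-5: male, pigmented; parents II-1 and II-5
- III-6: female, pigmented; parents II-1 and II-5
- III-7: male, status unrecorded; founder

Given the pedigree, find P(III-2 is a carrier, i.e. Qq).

2/3

II-4 is pigmented so carries Q and passed q to III-3 (qq), so II-4 is Qq.
II-2 is pigmented so carries Q and passed q to III-3 (qq), so II-2 is Qq.
Their cross gives offspring ratios 1/4 QQ : 1/2 Qq : 1/4 qq. Conditioning on III-2 being pigmented, P(Qq) = 1/2 / 3/4 = 2/3.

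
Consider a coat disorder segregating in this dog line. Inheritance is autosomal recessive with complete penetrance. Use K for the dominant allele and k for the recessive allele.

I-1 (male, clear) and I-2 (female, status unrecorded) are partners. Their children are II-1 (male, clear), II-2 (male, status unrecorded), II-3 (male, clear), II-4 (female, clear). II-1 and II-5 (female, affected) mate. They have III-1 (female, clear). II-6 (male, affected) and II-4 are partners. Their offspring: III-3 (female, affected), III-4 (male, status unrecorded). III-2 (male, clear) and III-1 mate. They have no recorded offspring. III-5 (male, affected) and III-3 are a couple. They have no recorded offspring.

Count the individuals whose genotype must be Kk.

Obligate heterozygotes: II-4 is clear so carries K and passed k to III-3 (kk), so II-4 is Kk; III-1 is clear so carries K and received k from II-5 (kk), so III-1 is Kk.
Every other individual is either homozygous by phenotype or has at least one consistent homozygous assignment, so the count is 2.

2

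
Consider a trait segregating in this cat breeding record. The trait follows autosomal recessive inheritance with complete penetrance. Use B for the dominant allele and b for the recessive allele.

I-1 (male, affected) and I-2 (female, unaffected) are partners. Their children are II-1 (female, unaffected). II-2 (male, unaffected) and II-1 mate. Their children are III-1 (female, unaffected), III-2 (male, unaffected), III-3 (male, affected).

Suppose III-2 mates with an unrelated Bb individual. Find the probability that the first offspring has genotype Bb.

1/2

II-2 is unaffected so carries B and passed b to III-3 (bb), so II-2 is Bb.
II-1 is unaffected so carries B and received b from I-1 (bb), so II-1 is Bb.
III-2 is an unaffected offspring of II-2 (Bb) × II-1 (Bb), whose cross gives 1/4 BB : 1/2 Bb : 1/4 bb; conditioning on being unaffected, III-2 is BB with probability 1/3, Bb with probability 2/3.
Summing over parental genotype combinations, P(offspring has genotype Bb) = 1/3·1/2 + 2/3·1/2 = 1/2.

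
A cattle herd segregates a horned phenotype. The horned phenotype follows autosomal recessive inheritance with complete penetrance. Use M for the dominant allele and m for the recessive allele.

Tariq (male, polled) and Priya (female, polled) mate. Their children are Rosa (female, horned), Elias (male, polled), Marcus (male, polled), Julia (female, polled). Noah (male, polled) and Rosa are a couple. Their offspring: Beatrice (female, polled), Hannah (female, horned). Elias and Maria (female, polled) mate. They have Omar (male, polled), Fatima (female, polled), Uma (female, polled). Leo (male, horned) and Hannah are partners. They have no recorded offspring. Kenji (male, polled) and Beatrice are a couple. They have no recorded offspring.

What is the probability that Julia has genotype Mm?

Tariq is polled so carries M and passed m to Rosa (mm), so Tariq is Mm.
Priya is polled so carries M and passed m to Rosa (mm), so Priya is Mm.
Their cross gives offspring ratios 1/4 MM : 1/2 Mm : 1/4 mm. Conditioning on Julia being polled, P(Mm) = 1/2 / 3/4 = 2/3.

2/3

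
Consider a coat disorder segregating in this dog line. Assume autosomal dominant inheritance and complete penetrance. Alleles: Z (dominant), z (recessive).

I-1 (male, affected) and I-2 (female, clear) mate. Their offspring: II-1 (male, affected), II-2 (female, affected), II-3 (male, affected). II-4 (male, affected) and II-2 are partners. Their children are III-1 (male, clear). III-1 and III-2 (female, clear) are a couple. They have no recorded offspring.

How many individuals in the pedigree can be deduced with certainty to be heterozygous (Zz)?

Obligate heterozygotes: II-1 is affected so carries Z and received z from I-2 (zz), so II-1 is Zz; II-2 is affected so carries Z and received z from I-2 (zz), so II-2 is Zz; II-3 is affected so carries Z and received z from I-2 (zz), so II-3 is Zz; II-4 is affected so carries Z and passed z to III-1 (zz), so II-4 is Zz.
Every other individual is either homozygous by phenotype or has at least one consistent homozygous assignment, so the count is 4.

4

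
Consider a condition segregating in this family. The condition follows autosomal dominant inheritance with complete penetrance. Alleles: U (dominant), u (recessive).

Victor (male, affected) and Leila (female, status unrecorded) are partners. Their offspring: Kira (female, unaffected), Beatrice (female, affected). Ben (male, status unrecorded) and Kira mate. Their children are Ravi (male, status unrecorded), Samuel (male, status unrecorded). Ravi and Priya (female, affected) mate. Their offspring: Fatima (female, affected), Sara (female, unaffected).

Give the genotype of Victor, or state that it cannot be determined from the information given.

From phenotype alone, Victor is UU or Uu.
Victor is affected so carries U and passed u to Kira (uu), so Victor is Uu.

Uu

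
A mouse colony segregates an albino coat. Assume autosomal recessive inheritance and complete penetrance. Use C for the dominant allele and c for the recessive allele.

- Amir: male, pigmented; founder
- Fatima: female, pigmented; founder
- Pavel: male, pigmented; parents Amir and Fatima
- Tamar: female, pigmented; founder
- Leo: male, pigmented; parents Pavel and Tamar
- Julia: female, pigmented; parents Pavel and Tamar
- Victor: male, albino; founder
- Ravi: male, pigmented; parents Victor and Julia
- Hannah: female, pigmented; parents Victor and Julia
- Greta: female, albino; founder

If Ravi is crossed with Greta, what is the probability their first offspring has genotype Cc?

Ravi is pigmented so carries C and received c from Victor (cc), so Ravi is Cc.
Greta is albino, so Greta is cc.
The cross gives 1/2 Cc : 1/2 cc, so P(offspring has genotype Cc) = 1/2.

1/2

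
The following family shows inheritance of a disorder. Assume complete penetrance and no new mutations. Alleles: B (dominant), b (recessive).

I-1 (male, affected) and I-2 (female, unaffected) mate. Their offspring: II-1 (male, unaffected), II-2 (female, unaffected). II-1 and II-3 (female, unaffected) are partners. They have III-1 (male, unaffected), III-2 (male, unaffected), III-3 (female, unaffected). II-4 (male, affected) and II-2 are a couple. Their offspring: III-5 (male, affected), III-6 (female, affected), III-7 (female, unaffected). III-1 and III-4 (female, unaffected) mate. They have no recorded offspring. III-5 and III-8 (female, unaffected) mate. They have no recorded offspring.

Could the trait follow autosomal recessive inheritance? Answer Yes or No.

A consistent assignment under autosomal recessive exists: I-1 bb, I-2 BB, II-1 Bb, II-2 Bb, II-3 BB, II-4 bb, III-1 BB, III-2 BB, III-3 BB, III-4 BB, III-5 bb, III-6 bb, III-7 Bb, III-8 BB.
In this assignment every recorded phenotype matches its genotype and every non-founder's genotype is obtainable from its parents' genotypes, so the pedigree is consistent.

Yes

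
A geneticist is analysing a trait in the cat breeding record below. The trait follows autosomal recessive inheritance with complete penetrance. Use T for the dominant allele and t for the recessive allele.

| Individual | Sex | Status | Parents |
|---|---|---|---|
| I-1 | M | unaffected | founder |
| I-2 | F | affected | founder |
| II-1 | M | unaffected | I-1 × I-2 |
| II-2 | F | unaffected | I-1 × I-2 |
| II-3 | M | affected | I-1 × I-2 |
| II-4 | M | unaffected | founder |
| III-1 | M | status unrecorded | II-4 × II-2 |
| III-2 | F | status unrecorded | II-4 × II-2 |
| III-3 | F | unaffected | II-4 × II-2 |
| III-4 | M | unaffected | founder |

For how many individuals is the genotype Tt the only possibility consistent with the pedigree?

Obligate heterozygotes: I-1 is unaffected so carries T and passed t to II-3 (tt), so I-1 is Tt; II-1 is unaffected so carries T and received t from I-2 (tt), so II-1 is Tt; II-2 is unaffected so carries T and received t from I-2 (tt), so II-2 is Tt.
Every other individual is either homozygous by phenotype or has at least one consistent homozygous assignment, so the count is 3.

3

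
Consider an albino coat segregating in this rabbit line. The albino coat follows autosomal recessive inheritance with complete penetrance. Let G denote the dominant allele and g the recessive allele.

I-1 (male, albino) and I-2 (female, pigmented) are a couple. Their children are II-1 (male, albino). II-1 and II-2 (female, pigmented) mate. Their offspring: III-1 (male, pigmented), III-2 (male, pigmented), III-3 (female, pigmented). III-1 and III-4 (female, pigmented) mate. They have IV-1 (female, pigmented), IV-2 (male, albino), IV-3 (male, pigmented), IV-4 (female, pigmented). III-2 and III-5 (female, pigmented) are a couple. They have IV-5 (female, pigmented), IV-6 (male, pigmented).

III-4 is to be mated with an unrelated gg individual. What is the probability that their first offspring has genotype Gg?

III-4 is pigmented so carries G and passed g to IV-2 (gg), so III-4 is Gg.
The cross gives 1/2 Gg : 1/2 gg, so P(offspring has genotype Gg) = 1/2.

1/2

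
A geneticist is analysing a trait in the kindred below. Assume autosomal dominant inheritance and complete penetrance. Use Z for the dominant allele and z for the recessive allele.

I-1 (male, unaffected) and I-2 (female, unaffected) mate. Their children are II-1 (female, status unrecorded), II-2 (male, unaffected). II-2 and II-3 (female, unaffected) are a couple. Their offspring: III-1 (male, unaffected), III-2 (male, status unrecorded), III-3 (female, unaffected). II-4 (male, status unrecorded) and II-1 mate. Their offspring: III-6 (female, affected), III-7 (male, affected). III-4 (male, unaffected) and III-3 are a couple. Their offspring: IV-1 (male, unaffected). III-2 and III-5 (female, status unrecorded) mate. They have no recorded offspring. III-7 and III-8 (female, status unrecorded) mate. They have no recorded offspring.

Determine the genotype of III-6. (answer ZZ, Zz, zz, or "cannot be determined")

From phenotype alone, III-6 is ZZ or Zz.
III-6 is affected so carries Z and received z from II-1 (zz), so III-6 is Zz.

Zz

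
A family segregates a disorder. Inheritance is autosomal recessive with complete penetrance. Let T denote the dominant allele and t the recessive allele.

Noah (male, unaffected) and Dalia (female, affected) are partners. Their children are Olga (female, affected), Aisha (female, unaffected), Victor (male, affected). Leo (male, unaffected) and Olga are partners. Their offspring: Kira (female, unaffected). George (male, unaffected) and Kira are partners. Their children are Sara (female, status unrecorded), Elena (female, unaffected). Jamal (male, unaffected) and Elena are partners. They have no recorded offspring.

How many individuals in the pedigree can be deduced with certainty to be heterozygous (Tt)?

3

Obligate heterozygotes: Noah is unaffected so carries T and passed t to Olga (tt), so Noah is Tt; Aisha is unaffected so carries T and received t from Dalia (tt), so Aisha is Tt; Kira is unaffected so carries T and received t from Olga (tt), so Kira is Tt.
Every other individual is either homozygous by phenotype or has at least one consistent homozygous assignment, so the count is 3.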